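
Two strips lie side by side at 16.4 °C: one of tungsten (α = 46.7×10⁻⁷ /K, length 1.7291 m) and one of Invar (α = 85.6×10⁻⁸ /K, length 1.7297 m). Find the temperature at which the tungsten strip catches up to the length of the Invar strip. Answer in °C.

L₁(1 + α₁ΔT) = L₂(1 + α₂ΔT) ⇒ ΔT = (L₂ − L₁)/(α₁L₁ − α₂L₂)
L₂ − L₁ = 1.7297 − 1.7291 = 6.00×10⁻⁴ m
α₁L₁ − α₂L₂ = 46.7×10⁻⁷×1.7291 − 85.6×10⁻⁸×1.7297 = 6.5942738×10⁻⁶ m/K
ΔT = 6.00×10⁻⁴ / 6.5942738×10⁻⁶ = 90.988 K
T = 16.4 + 90.988 = 107.388 °C

T = 107.4 °C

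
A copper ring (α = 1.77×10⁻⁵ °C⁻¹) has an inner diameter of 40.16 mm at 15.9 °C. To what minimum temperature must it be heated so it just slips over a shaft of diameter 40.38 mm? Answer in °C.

T = 325 °C

Required Δd = 40.38 − 40.16 = 0.22 mm
Δd = αd₀ΔT ⇒ ΔT = Δd/(αd₀) = 0.22 / (1.77×10⁻⁵ × 40.16) = 309.50 K
T_min = 15.9 + 309.50 = 325.40 °C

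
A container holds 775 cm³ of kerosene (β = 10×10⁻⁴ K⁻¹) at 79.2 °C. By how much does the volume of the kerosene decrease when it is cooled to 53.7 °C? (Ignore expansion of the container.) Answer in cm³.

|ΔT| = |53.7 − 79.2| = 25.5 K
ΔV = βV₀ΔT = (10×10⁻⁴)(775)(25.5) = 19.8 cm³

ΔV = 19.8 cm³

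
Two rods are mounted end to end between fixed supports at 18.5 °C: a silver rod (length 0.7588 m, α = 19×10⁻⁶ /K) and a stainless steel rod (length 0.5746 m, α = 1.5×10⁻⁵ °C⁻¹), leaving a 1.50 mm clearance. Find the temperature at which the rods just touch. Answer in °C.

α₁L₁ = 1.44172×10⁻⁵ m/K, α₂L₂ = 8.619×10⁻⁶ m/K → total 2.30362×10⁻⁵ m/K
ΔT = g/(α₁L₁+α₂L₂) = 1.50×10⁻³ / 2.30362×10⁻⁵ = 65.115 K
T = 18.5 + 65.115 = 83.615 °C

T = 83.6 °C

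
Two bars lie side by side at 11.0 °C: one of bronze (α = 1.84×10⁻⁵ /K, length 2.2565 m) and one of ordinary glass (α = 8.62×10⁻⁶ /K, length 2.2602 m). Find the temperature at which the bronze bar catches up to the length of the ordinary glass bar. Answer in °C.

T = 178.9 °C

L₁(1 + α₁ΔT) = L₂(1 + α₂ΔT) ⇒ ΔT = (L₂ − L₁)/(α₁L₁ − α₂L₂)
L₂ − L₁ = 2.2602 − 2.2565 = 3.70×10⁻³ m
α₁L₁ − α₂L₂ = 1.84×10⁻⁵×2.2565 − 8.62×10⁻⁶×2.2602 = 2.2036676×10⁻⁵ m/K
ΔT = 3.70×10⁻³ / 2.2036676×10⁻⁵ = 167.902 K
T = 11.0 + 167.902 = 178.902 °C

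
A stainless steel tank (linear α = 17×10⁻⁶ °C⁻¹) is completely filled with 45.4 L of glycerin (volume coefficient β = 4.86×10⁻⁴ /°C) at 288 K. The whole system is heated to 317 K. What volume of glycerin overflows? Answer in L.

0.573 L

The tank also expands: β_container ≈ 3α = 5.1×10⁻⁵ /K
Net overflow = V₀(β_liq − 3α_cont)ΔT
β − 3α = 4.86×10⁻⁴ − 5.1×10⁻⁵ = 4.35×10⁻⁴ /K; ΔT = 29 K
ΔV = 45.4 × 4.35×10⁻⁴ × 29 = 0.573 L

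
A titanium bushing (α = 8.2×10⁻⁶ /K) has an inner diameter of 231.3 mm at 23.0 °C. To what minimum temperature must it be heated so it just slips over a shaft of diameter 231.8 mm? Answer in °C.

T = 287 °C

Required Δd = 231.8 − 231.3 = 0.5 mm
Δd = αd₀ΔT ⇒ ΔT = Δd/(αd₀) = 0.5 / (8.2×10⁻⁶ × 231.3) = 263.62 K
T_min = 23.0 + 263.62 = 286.62 °C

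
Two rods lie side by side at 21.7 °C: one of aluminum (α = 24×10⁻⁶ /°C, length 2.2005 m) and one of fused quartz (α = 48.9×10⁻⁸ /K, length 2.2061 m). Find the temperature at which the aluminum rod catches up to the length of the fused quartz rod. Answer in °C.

T = 129.9 °C

Equal length when α₁L₁ΔT − α₂L₂ΔT = L₂ − L₁ = 5.60×10⁻³ m
α₁L₁ = 5.2812×10⁻⁵, α₂L₂ = 1.0787829×10⁻⁶ → Δ(αL) = 5.17332171×10⁻⁵ m/K
ΔT = 5.60×10⁻³ / 5.17332171×10⁻⁵ = 108.248 K, so T = 21.7 + 108.248 = 129.948 °C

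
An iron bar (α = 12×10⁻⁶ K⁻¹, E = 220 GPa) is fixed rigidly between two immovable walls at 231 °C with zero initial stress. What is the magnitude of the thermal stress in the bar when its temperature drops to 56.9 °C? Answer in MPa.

Fully constrained: the free strain ε = αΔT is blocked, so σ = Eε = EαΔT.
|ΔT| = 174.1 K
σ = 220×10⁹ × 12×10⁻⁶ × 174.1 = 4.60×10⁸ Pa

σ = 460 MPa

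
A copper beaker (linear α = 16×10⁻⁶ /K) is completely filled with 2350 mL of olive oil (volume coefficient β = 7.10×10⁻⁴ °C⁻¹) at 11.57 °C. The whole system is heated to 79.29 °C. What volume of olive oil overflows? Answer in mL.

The beaker also expands: β_container ≈ 3α = 4.8×10⁻⁵ /K
Net overflow = V₀(β_liq − 3α_cont)ΔT
β − 3α = 7.10×10⁻⁴ − 4.8×10⁻⁵ = 6.62×10⁻⁴ /K; ΔT = 67.72 K
ΔV = 2350 × 6.62×10⁻⁴ × 67.72 = 105 mL

105 mL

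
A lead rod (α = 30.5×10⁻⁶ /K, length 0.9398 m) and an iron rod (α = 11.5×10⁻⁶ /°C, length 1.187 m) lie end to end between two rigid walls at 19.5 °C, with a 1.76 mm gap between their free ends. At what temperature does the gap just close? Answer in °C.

Gap closes when ΔL₁ + ΔL₂ = 1.76 mm = 1.76×10⁻³ m
(α₁L₁ + α₂L₂)ΔT = g
α₁L₁ + α₂L₂ = 30.5×10⁻⁶×0.9398 + 11.5×10⁻⁶×1.187 = 4.23144×10⁻⁵ m/K
ΔT = 1.76×10⁻³ / 4.23144×10⁻⁵ = 41.593 K
T = 19.5 + 41.593 = 61.093 °C

T = 61.1 °C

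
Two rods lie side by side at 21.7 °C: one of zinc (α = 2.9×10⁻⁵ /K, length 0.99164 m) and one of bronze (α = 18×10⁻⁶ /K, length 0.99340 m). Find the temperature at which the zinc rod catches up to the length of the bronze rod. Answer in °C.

T = 183.5 °C

L₁(1 + α₁ΔT) = L₂(1 + α₂ΔT) ⇒ ΔT = (L₂ − L₁)/(α₁L₁ − α₂L₂)
L₂ − L₁ = 0.99340 − 0.99164 = 1.76×10⁻³ m
α₁L₁ − α₂L₂ = 2.9×10⁻⁵×0.99164 − 18×10⁻⁶×0.99340 = 1.087636×10⁻⁵ m/K
ΔT = 1.76×10⁻³ / 1.087636×10⁻⁵ = 161.819 K
T = 21.7 + 161.819 = 183.519 °C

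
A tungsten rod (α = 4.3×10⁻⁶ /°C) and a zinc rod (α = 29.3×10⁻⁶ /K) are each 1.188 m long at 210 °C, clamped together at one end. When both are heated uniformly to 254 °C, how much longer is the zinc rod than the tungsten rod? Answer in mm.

ΔT = 44 K
tungsten: ΔL = 4.3×10⁻⁶ × 1.188 m × 44 = 2.2477×10⁻⁴ m = 0.22477 mm
zinc: ΔL = 29.3×10⁻⁶ × 1.188 m × 44 = 1.5316×10⁻³ m = 1.5316 mm
difference = 1.5316 − 0.22477 = 1.30683 mm

1.31 mm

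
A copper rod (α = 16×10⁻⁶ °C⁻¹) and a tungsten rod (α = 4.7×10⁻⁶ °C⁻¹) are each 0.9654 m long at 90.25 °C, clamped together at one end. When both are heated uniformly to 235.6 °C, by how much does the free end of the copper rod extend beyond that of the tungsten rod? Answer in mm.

1.59 mm

ΔT = 145.35 K
copper: ΔL = 16×10⁻⁶ × 0.9654 m × 145.35 = 2.2451×10⁻³ m = 2.2451 mm
tungsten: ΔL = 4.7×10⁻⁶ × 0.9654 m × 145.35 = 6.5951×10⁻⁴ m = 0.65951 mm
difference = 2.2451 − 0.65951 = 1.58559 mm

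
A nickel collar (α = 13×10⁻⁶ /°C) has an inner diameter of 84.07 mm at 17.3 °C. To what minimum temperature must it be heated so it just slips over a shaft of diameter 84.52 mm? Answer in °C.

Required Δd = 84.52 − 84.07 = 0.45 mm
Δd = αd₀ΔT ⇒ ΔT = Δd/(αd₀) = 0.45 / (13×10⁻⁶ × 84.07) = 411.74 K
T_min = 17.3 + 411.74 = 429.04 °C

T = 429 °C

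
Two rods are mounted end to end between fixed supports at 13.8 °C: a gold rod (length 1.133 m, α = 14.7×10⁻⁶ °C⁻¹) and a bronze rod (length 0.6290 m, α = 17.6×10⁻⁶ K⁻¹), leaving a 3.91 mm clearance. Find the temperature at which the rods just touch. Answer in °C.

α₁L₁ = 1.66551×10⁻⁵ m/K, α₂L₂ = 1.10704×10⁻⁵ m/K → total 2.77255×10⁻⁵ m/K
ΔT = g/(α₁L₁+α₂L₂) = 3.91×10⁻³ / 2.77255×10⁻⁵ = 141.03 K
T = 13.8 + 141.03 = 154.83 °C

T = 155 °C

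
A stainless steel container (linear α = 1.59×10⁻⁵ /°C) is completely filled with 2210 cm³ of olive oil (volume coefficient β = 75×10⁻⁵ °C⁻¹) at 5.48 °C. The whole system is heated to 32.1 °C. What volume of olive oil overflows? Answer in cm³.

The container also expands: β_container ≈ 3α = 4.77×10⁻⁵ /K
Net overflow = V₀(β_liq − 3α_cont)ΔT
β − 3α = 7.50×10⁻⁴ − 4.77×10⁻⁵ = 7.023×10⁻⁴ /K; ΔT = 26.62 K
ΔV = 2210 × 7.023×10⁻⁴ × 26.62 = 41.3 cm³

41.3 cm³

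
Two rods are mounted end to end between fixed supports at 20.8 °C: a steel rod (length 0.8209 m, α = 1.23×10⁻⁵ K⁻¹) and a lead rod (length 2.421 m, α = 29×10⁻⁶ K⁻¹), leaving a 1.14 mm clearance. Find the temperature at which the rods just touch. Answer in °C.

Gap closes when ΔL₁ + ΔL₂ = 1.14 mm = 1.14×10⁻³ m
(α₁L₁ + α₂L₂)ΔT = g
α₁L₁ + α₂L₂ = 1.23×10⁻⁵×0.8209 + 29×10⁻⁶×2.421 = 8.030607×10⁻⁵ m/K
ΔT = 1.14×10⁻³ / 8.030607×10⁻⁵ = 14.196 K
T = 20.8 + 14.196 = 34.996 °C

T = 35.0 °C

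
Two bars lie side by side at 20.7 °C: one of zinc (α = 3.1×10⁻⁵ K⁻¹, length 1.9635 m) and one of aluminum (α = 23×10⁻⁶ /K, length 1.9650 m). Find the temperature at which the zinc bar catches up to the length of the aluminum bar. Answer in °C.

T = 116.4 °C

L₁(1 + α₁ΔT) = L₂(1 + α₂ΔT) ⇒ ΔT = (L₂ − L₁)/(α₁L₁ − α₂L₂)
L₂ − L₁ = 1.9650 − 1.9635 = 1.50×10⁻³ m
α₁L₁ − α₂L₂ = 3.1×10⁻⁵×1.9635 − 23×10⁻⁶×1.9650 = 1.56735×10⁻⁵ m/K
ΔT = 1.50×10⁻³ / 1.56735×10⁻⁵ = 95.703 K
T = 20.7 + 95.703 = 116.403 °C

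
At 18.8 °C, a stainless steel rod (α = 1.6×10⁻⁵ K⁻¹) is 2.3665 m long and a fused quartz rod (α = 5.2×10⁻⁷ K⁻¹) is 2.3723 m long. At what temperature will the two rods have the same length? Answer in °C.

T = 177.1 °C

L₁(1 + α₁ΔT) = L₂(1 + α₂ΔT) ⇒ ΔT = (L₂ − L₁)/(α₁L₁ − α₂L₂)
L₂ − L₁ = 2.3723 − 2.3665 = 5.80×10⁻³ m
α₁L₁ − α₂L₂ = 1.6×10⁻⁵×2.3665 − 5.2×10⁻⁷×2.3723 = 3.6630404×10⁻⁵ m/K
ΔT = 5.80×10⁻³ / 3.6630404×10⁻⁵ = 158.338 K
T = 18.8 + 158.338 = 177.138 °C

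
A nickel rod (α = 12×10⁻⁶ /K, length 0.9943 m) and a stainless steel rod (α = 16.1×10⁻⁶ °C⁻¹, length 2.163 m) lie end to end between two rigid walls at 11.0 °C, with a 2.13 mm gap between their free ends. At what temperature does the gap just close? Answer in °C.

T = 56.6 °C

Gap closes when ΔL₁ + ΔL₂ = 2.13 mm = 2.13×10⁻³ m
(α₁L₁ + α₂L₂)ΔT = g
α₁L₁ + α₂L₂ = 12×10⁻⁶×0.9943 + 16.1×10⁻⁶×2.163 = 4.67559×10⁻⁵ m/K
ΔT = 2.13×10⁻³ / 4.67559×10⁻⁵ = 45.556 K
T = 11.0 + 45.556 = 56.556 °C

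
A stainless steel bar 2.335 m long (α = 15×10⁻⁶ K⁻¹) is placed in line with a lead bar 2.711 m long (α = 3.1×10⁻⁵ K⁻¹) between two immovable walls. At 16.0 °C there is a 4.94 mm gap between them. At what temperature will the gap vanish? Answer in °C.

α₁L₁ = 3.5025×10⁻⁵ m/K, α₂L₂ = 8.4041×10⁻⁵ m/K → total 1.19066×10⁻⁴ m/K
ΔT = g/(α₁L₁+α₂L₂) = 4.94×10⁻³ / 1.19066×10⁻⁴ = 41.490 K
T = 16.0 + 41.490 = 57.490 °C

T = 57.5 °C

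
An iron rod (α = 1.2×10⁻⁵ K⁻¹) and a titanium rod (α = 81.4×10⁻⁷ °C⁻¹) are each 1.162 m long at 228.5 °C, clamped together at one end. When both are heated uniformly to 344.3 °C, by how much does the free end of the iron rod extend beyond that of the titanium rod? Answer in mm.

0.519 mm

ΔT = 115.8 K
iron: ΔL = 1.2×10⁻⁵ × 1.162 m × 115.8 = 1.6147×10⁻³ m = 1.6147 mm
titanium: ΔL = 81.4×10⁻⁷ × 1.162 m × 115.8 = 1.0953×10⁻³ m = 1.0953 mm
difference = 1.6147 − 1.0953 = 0.5194 mm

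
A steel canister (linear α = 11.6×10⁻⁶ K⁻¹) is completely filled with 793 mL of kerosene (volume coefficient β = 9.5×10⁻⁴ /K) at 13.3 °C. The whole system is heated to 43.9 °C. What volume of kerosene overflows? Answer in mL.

22.2 mL

The canister also expands: β_container ≈ 3α = 3.48×10⁻⁵ /K
Net overflow = V₀(β_liq − 3α_cont)ΔT
β − 3α = 9.50×10⁻⁴ − 3.48×10⁻⁵ = 9.152×10⁻⁴ /K; ΔT = 30.6 K
ΔV = 793 × 9.152×10⁻⁴ × 30.6 = 22.2 mL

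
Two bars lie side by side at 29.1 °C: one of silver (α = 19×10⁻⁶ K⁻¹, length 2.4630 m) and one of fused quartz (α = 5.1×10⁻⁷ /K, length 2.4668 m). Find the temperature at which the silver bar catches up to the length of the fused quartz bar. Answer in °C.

L₁(1 + α₁ΔT) = L₂(1 + α₂ΔT) ⇒ ΔT = (L₂ − L₁)/(α₁L₁ − α₂L₂)
L₂ − L₁ = 2.4668 − 2.4630 = 3.80×10⁻³ m
α₁L₁ − α₂L₂ = 19×10⁻⁶×2.4630 − 5.1×10⁻⁷×2.4668 = 4.5538932×10⁻⁵ m/K
ΔT = 3.80×10⁻³ / 4.5538932×10⁻⁵ = 83.445 K
T = 29.1 + 83.445 = 112.545 °C

T = 112.5 °C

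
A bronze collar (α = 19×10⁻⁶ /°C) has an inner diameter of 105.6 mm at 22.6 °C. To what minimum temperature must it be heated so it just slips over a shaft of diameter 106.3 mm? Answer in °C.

Required Δd = 106.3 − 105.6 = 0.7 mm
Δd = αd₀ΔT ⇒ ΔT = Δd/(αd₀) = 0.7 / (19×10⁻⁶ × 105.6) = 348.88 K
T_min = 22.6 + 348.88 = 371.48 °C

T = 371 °C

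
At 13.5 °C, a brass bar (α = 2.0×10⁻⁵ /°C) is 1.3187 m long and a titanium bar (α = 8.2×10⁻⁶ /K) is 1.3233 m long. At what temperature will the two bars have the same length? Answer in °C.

T = 309.8 °C

Equal length when α₁L₁ΔT − α₂L₂ΔT = L₂ − L₁ = 4.60×10⁻³ m
α₁L₁ = 2.6374×10⁻⁵, α₂L₂ = 1.085106×10⁻⁵ → Δ(αL) = 1.552294×10⁻⁵ m/K
ΔT = 4.60×10⁻³ / 1.552294×10⁻⁵ = 296.336 K, so T = 13.5 + 296.336 = 309.836 °C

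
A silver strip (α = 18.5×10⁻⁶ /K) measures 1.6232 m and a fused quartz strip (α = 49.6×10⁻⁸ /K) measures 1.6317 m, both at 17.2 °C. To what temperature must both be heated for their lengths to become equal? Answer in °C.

L₁(1 + α₁ΔT) = L₂(1 + α₂ΔT) ⇒ ΔT = (L₂ − L₁)/(α₁L₁ − α₂L₂)
L₂ − L₁ = 1.6317 − 1.6232 = 8.50×10⁻³ m
α₁L₁ − α₂L₂ = 18.5×10⁻⁶×1.6232 − 49.6×10⁻⁸×1.6317 = 2.92198768×10⁻⁵ m/K
ΔT = 8.50×10⁻³ / 2.92198768×10⁻⁵ = 290.898 K
T = 17.2 + 290.898 = 308.098 °C

T = 308.1 °C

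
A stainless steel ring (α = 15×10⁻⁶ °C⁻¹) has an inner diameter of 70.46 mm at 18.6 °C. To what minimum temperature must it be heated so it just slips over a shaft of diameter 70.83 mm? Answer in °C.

T = 369 °C

Required Δd = 70.83 − 70.46 = 0.37 mm
Δd = αd₀ΔT ⇒ ΔT = Δd/(αd₀) = 0.37 / (15×10⁻⁶ × 70.46) = 350.08 K
T_min = 18.6 + 350.08 = 368.68 °C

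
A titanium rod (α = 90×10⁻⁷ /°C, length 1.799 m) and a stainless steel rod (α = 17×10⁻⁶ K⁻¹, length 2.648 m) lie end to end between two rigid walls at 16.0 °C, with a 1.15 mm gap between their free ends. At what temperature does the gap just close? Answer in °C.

Gap closes when ΔL₁ + ΔL₂ = 1.15 mm = 1.15×10⁻³ m
(α₁L₁ + α₂L₂)ΔT = g
α₁L₁ + α₂L₂ = 90×10⁻⁷×1.799 + 17×10⁻⁶×2.648 = 6.1207×10⁻⁵ m/K
ΔT = 1.15×10⁻³ / 6.1207×10⁻⁵ = 18.789 K
T = 16.0 + 18.789 = 34.789 °C

T = 34.8 °C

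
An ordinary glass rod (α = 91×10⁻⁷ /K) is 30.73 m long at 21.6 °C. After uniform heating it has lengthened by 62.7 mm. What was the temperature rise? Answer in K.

ΔT = 224 K

ΔL = αL₀ΔT ⇒ ΔT = ΔL / (αL₀)
ΔT = 62.7×10⁻³ m / (91×10⁻⁷ × 30.73 m) = 224.21 K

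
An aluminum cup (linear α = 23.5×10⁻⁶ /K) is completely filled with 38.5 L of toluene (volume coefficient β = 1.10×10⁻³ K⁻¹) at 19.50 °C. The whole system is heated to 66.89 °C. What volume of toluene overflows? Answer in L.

1.88 L

The cup also expands: β_container ≈ 3α = 7.05×10⁻⁵ /K
Net overflow = V₀(β_liq − 3α_cont)ΔT
β − 3α = 1.10×10⁻³ − 7.05×10⁻⁵ = 1.0295×10⁻³ /K; ΔT = 47.39 K
ΔV = 38.5 × 1.0295×10⁻³ × 47.39 = 1.88 L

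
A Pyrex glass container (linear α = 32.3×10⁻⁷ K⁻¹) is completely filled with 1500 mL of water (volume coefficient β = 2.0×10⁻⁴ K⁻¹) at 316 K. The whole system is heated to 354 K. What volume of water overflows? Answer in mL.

10.8 mL

The container also expands: β_container ≈ 3α = 9.69×10⁻⁶ /K
Net overflow = V₀(β_liq − 3α_cont)ΔT
β − 3α = 2.00×10⁻⁴ − 9.69×10⁻⁶ = 1.9031×10⁻⁴ /K; ΔT = 38 K
ΔV = 1500 × 1.9031×10⁻⁴ × 38 = 10.8 mL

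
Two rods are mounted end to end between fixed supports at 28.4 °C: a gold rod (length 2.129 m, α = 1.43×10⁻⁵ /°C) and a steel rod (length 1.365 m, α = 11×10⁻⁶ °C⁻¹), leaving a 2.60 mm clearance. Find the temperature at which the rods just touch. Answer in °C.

T = 85.6 °C

Gap closes when ΔL₁ + ΔL₂ = 2.60 mm = 2.60×10⁻³ m
(α₁L₁ + α₂L₂)ΔT = g
α₁L₁ + α₂L₂ = 1.43×10⁻⁵×2.129 + 11×10⁻⁶×1.365 = 4.54597×10⁻⁵ m/K
ΔT = 2.60×10⁻³ / 4.54597×10⁻⁵ = 57.194 K
T = 28.4 + 57.194 = 85.594 °C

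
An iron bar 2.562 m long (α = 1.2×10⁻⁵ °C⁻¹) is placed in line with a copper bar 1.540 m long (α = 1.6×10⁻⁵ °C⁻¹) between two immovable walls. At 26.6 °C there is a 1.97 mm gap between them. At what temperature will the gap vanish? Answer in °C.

Gap closes when ΔL₁ + ΔL₂ = 1.97 mm = 1.97×10⁻³ m
(α₁L₁ + α₂L₂)ΔT = g
α₁L₁ + α₂L₂ = 1.2×10⁻⁵×2.562 + 1.6×10⁻⁵×1.540 = 5.5384×10⁻⁵ m/K
ΔT = 1.97×10⁻³ / 5.5384×10⁻⁵ = 35.570 K
T = 26.6 + 35.570 = 62.170 °C

T = 62.2 °C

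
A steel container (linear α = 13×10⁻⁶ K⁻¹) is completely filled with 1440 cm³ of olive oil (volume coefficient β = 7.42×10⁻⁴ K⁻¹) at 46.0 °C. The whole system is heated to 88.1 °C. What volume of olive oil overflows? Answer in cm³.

The container also expands: β_container ≈ 3α = 3.9×10⁻⁵ /K
Net overflow = V₀(β_liq − 3α_cont)ΔT
β − 3α = 7.42×10⁻⁴ − 3.9×10⁻⁵ = 7.03×10⁻⁴ /K; ΔT = 42.1 K
ΔV = 1440 × 7.03×10⁻⁴ × 42.1 = 42.6 cm³

42.6 cm³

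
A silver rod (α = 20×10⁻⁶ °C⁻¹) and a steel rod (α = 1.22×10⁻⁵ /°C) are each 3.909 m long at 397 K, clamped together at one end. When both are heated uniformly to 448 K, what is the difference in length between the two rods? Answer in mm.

1.56 mm

ΔT = 51 K
silver: ΔL = 20×10⁻⁶ × 3.909 m × 51 = 3.9872×10⁻³ m = 3.9872 mm
steel: ΔL = 1.22×10⁻⁵ × 3.909 m × 51 = 2.4322×10⁻³ m = 2.4322 mm
difference = 3.9872 − 2.4322 = 1.5550 mm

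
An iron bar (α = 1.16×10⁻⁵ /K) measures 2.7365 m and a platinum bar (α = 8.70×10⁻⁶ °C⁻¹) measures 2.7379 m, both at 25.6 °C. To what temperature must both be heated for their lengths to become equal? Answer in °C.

Equal length when α₁L₁ΔT − α₂L₂ΔT = L₂ − L₁ = 1.40×10⁻³ m
α₁L₁ = 3.17434×10⁻⁵, α₂L₂ = 2.381973×10⁻⁵ → Δ(αL) = 7.92367×10⁻⁶ m/K
ΔT = 1.40×10⁻³ / 7.92367×10⁻⁶ = 176.686 K, so T = 25.6 + 176.686 = 202.286 °C

T = 202.3 °C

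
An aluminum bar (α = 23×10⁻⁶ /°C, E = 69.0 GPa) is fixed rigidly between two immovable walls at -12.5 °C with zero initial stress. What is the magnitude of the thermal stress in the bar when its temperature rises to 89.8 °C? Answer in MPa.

σ = 162 MPa

Fully constrained: the free strain ε = αΔT is blocked, so σ = Eε = EαΔT.
|ΔT| = 102.3 K
σ = 69.0×10⁹ × 23×10⁻⁶ × 102.3 = 1.62×10⁸ Pa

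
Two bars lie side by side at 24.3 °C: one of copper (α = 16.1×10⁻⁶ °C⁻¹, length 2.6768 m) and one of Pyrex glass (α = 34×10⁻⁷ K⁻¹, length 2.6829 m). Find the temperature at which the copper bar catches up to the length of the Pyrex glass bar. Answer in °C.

T = 203.8 °C

Equal length when α₁L₁ΔT − α₂L₂ΔT = L₂ − L₁ = 6.10×10⁻³ m
α₁L₁ = 4.309648×10⁻⁵, α₂L₂ = 9.12186×10⁻⁶ → Δ(αL) = 3.397462×10⁻⁵ m/K
ΔT = 6.10×10⁻³ / 3.397462×10⁻⁵ = 179.546 K, so T = 24.3 + 179.546 = 203.846 °C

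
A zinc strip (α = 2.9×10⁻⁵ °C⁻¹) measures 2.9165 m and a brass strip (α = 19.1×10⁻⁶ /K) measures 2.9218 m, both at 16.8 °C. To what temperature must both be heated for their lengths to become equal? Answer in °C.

T = 201.0 °C

Equal length when α₁L₁ΔT − α₂L₂ΔT = L₂ − L₁ = 5.30×10⁻³ m
α₁L₁ = 8.45785×10⁻⁵, α₂L₂ = 5.580638×10⁻⁵ → Δ(αL) = 2.877212×10⁻⁵ m/K
ΔT = 5.30×10⁻³ / 2.877212×10⁻⁵ = 184.206 K, so T = 16.8 + 184.206 = 201.006 °C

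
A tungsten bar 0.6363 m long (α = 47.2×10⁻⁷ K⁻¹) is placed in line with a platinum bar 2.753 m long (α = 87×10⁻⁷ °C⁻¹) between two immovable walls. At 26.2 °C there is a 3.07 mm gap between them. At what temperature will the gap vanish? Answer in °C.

T = 140 °C

α₁L₁ = 3.003336×10⁻⁶ m/K, α₂L₂ = 2.39511×10⁻⁵ m/K → total 2.6954436×10⁻⁵ m/K
ΔT = g/(α₁L₁+α₂L₂) = 3.07×10⁻³ / 2.6954436×10⁻⁵ = 113.90 K
T = 26.2 + 113.90 = 140.10 °C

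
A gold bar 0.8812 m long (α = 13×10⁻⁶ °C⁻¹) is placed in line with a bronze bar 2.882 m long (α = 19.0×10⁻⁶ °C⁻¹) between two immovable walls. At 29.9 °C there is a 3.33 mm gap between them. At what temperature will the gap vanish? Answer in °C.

α₁L₁ = 1.14556×10⁻⁵ m/K, α₂L₂ = 5.4758×10⁻⁵ m/K → total 6.62136×10⁻⁵ m/K
ΔT = g/(α₁L₁+α₂L₂) = 3.33×10⁻³ / 6.62136×10⁻⁵ = 50.292 K
T = 29.9 + 50.292 = 80.192 °C

T = 80.2 °C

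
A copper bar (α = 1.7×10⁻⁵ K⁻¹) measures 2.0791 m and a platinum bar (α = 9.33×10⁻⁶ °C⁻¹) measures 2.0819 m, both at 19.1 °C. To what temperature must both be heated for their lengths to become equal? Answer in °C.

T = 195.0 °C

Equal length when α₁L₁ΔT − α₂L₂ΔT = L₂ − L₁ = 2.80×10⁻³ m
α₁L₁ = 3.53447×10⁻⁵, α₂L₂ = 1.9424127×10⁻⁵ → Δ(αL) = 1.5920573×10⁻⁵ m/K
ΔT = 2.80×10⁻³ / 1.5920573×10⁻⁵ = 175.873 K, so T = 19.1 + 175.873 = 194.973 °C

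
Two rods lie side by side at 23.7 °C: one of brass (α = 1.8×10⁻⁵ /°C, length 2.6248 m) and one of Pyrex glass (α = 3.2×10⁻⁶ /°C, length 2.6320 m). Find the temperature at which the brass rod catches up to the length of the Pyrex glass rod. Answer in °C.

Equal length when α₁L₁ΔT − α₂L₂ΔT = L₂ − L₁ = 7.20×10⁻³ m
α₁L₁ = 4.72464×10⁻⁵, α₂L₂ = 8.4224×10⁻⁶ → Δ(αL) = 3.8824×10⁻⁵ m/K
ΔT = 7.20×10⁻³ / 3.8824×10⁻⁵ = 185.452 K, so T = 23.7 + 185.452 = 209.152 °C

T = 209.2 °C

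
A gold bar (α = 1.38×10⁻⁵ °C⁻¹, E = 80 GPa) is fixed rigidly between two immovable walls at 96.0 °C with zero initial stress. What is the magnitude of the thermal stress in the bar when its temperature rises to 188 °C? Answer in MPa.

σ = 102 MPa

Fully constrained: the free strain ε = αΔT is blocked, so σ = Eε = EαΔT.
|ΔT| = 92.0 K
σ = 80.0×10⁹ × 1.38×10⁻⁵ × 92.0 = 1.02×10⁸ Pa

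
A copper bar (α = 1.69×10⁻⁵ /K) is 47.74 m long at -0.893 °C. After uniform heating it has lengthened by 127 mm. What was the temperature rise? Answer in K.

ΔL = αL₀ΔT ⇒ ΔT = ΔL / (αL₀)
ΔT = 127×10⁻³ m / (1.69×10⁻⁵ × 47.74 m) = 157.41 K

ΔT = 157 K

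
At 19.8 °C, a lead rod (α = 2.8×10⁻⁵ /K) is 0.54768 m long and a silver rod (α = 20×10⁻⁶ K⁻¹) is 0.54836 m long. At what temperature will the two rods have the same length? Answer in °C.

T = 175.5 °C

L₁(1 + α₁ΔT) = L₂(1 + α₂ΔT) ⇒ ΔT = (L₂ − L₁)/(α₁L₁ − α₂L₂)
L₂ − L₁ = 0.54836 − 0.54768 = 6.80×10⁻⁴ m
α₁L₁ − α₂L₂ = 2.8×10⁻⁵×0.54768 − 20×10⁻⁶×0.54836 = 4.36784×10⁻⁶ m/K
ΔT = 6.80×10⁻⁴ / 4.36784×10⁻⁶ = 155.683 K
T = 19.8 + 155.683 = 175.483 °C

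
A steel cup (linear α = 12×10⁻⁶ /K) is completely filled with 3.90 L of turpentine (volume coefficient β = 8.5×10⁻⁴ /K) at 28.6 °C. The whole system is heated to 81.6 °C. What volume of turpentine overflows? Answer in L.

The cup also expands: β_container ≈ 3α = 3.6×10⁻⁵ /K
Net overflow = V₀(β_liq − 3α_cont)ΔT
β − 3α = 8.50×10⁻⁴ − 3.6×10⁻⁵ = 8.14×10⁻⁴ /K; ΔT = 53.0 K
ΔV = 3.90 × 8.14×10⁻⁴ × 53.0 = 0.168 L

0.168 L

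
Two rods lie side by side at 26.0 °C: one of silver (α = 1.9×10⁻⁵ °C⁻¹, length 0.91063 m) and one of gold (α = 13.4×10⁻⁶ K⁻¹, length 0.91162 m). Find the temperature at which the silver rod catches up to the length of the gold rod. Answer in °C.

L₁(1 + α₁ΔT) = L₂(1 + α₂ΔT) ⇒ ΔT = (L₂ − L₁)/(α₁L₁ − α₂L₂)
L₂ − L₁ = 0.91162 − 0.91063 = 9.90×10⁻⁴ m
α₁L₁ − α₂L₂ = 1.9×10⁻⁵×0.91063 − 13.4×10⁻⁶×0.91162 = 5.086262×10⁻⁶ m/K
ΔT = 9.90×10⁻⁴ / 5.086262×10⁻⁶ = 194.642 K
T = 26.0 + 194.642 = 220.642 °C

T = 220.6 °C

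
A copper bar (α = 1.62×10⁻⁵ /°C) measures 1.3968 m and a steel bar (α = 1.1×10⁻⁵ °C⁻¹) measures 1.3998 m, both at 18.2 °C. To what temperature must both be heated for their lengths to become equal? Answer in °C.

L₁(1 + α₁ΔT) = L₂(1 + α₂ΔT) ⇒ ΔT = (L₂ − L₁)/(α₁L₁ − α₂L₂)
L₂ − L₁ = 1.3998 − 1.3968 = 3.00×10⁻³ m
α₁L₁ − α₂L₂ = 1.62×10⁻⁵×1.3968 − 1.1×10⁻⁵×1.3998 = 7.23036×10⁻⁶ m/K
ΔT = 3.00×10⁻³ / 7.23036×10⁻⁶ = 414.917 K
T = 18.2 + 414.917 = 433.117 °C

T = 433.1 °C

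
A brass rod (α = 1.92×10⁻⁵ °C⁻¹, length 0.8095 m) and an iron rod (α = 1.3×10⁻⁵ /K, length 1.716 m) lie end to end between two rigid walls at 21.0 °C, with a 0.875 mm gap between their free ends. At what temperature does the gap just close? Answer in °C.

Gap closes when ΔL₁ + ΔL₂ = 0.875 mm = 8.75×10⁻⁴ m
(α₁L₁ + α₂L₂)ΔT = g
α₁L₁ + α₂L₂ = 1.92×10⁻⁵×0.8095 + 1.3×10⁻⁵×1.716 = 3.78504×10⁻⁵ m/K
ΔT = 8.75×10⁻⁴ / 3.78504×10⁻⁵ = 23.117 K
T = 21.0 + 23.117 = 44.117 °C

T = 44.1 °C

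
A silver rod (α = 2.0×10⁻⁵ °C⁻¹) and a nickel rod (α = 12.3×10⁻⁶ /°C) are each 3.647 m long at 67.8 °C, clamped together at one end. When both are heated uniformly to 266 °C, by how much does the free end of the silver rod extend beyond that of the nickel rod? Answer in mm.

5.57 mm

ΔT = 198.2 K
silver: ΔL = 2.0×10⁻⁵ × 3.647 m × 198.2 = 1.4457×10⁻² m = 14.457 mm
nickel: ΔL = 12.3×10⁻⁶ × 3.647 m × 198.2 = 8.8909×10⁻³ m = 8.8909 mm
difference = 14.457 − 8.8909 = 5.5661 mm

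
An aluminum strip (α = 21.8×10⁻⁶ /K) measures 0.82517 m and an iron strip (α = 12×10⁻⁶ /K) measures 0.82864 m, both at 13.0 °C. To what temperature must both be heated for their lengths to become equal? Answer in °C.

T = 444.3 °C

L₁(1 + α₁ΔT) = L₂(1 + α₂ΔT) ⇒ ΔT = (L₂ − L₁)/(α₁L₁ − α₂L₂)
L₂ − L₁ = 0.82864 − 0.82517 = 3.47×10⁻³ m
α₁L₁ − α₂L₂ = 21.8×10⁻⁶×0.82517 − 12×10⁻⁶×0.82864 = 8.045026×10⁻⁶ m/K
ΔT = 3.47×10⁻³ / 8.045026×10⁻⁶ = 431.322 K
T = 13.0 + 431.322 = 444.322 °C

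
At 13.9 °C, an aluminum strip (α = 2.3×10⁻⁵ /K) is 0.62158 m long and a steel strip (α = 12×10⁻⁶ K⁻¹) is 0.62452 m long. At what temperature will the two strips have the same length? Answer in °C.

T = 446.1 °C

L₁(1 + α₁ΔT) = L₂(1 + α₂ΔT) ⇒ ΔT = (L₂ − L₁)/(α₁L₁ − α₂L₂)
L₂ − L₁ = 0.62452 − 0.62158 = 2.94×10⁻³ m
α₁L₁ − α₂L₂ = 2.3×10⁻⁵×0.62158 − 12×10⁻⁶×0.62452 = 6.8021×10⁻⁶ m/K
ΔT = 2.94×10⁻³ / 6.8021×10⁻⁶ = 432.219 K
T = 13.9 + 432.219 = 446.119 °C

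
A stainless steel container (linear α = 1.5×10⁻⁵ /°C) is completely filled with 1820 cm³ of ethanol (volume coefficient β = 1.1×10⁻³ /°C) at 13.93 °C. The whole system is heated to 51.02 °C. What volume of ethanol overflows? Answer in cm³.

71.2 cm³

The container also expands: β_container ≈ 3α = 4.5×10⁻⁵ /K
Net overflow = V₀(β_liq − 3α_cont)ΔT
β − 3α = 1.10×10⁻³ − 4.5×10⁻⁵ = 1.055×10⁻³ /K; ΔT = 37.09 K
ΔV = 1820 × 1.055×10⁻³ × 37.09 = 71.2 cm³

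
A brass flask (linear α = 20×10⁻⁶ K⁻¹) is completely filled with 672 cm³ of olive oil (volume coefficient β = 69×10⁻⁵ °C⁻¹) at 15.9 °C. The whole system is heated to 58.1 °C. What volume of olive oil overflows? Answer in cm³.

17.9 cm³

The flask also expands: β_container ≈ 3α = 6.0×10⁻⁵ /K
Net overflow = V₀(β_liq − 3α_cont)ΔT
β − 3α = 6.90×10⁻⁴ − 6.0×10⁻⁵ = 6.30×10⁻⁴ /K; ΔT = 42.2 K
ΔV = 672 × 6.30×10⁻⁴ × 42.2 = 17.9 cm³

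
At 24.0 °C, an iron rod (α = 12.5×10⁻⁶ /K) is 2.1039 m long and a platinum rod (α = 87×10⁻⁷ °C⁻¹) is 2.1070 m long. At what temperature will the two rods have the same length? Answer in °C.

Equal length when α₁L₁ΔT − α₂L₂ΔT = L₂ − L₁ = 3.10×10⁻³ m
α₁L₁ = 2.629875×10⁻⁵, α₂L₂ = 1.83309×10⁻⁵ → Δ(αL) = 7.96785×10⁻⁶ m/K
ΔT = 3.10×10⁻³ / 7.96785×10⁻⁶ = 389.064 K, so T = 24.0 + 389.064 = 413.064 °C

T = 413.1 °C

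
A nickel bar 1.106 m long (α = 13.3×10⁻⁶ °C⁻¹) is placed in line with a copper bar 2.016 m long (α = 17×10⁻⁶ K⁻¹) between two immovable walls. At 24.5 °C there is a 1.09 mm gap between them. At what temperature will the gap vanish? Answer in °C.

T = 46.8 °C

Gap closes when ΔL₁ + ΔL₂ = 1.09 mm = 1.09×10⁻³ m
(α₁L₁ + α₂L₂)ΔT = g
α₁L₁ + α₂L₂ = 13.3×10⁻⁶×1.106 + 17×10⁻⁶×2.016 = 4.89818×10⁻⁵ m/K
ΔT = 1.09×10⁻³ / 4.89818×10⁻⁵ = 22.253 K
T = 24.5 + 22.253 = 46.753 °C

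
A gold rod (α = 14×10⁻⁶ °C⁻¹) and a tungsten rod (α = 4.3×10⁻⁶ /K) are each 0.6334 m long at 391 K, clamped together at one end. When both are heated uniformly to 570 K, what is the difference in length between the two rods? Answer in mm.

ΔT = 179 K
gold: ΔL = 14×10⁻⁶ × 0.6334 m × 179 = 1.5873×10⁻³ m = 1.5873 mm
tungsten: ΔL = 4.3×10⁻⁶ × 0.6334 m × 179 = 4.8753×10⁻⁴ m = 0.48753 mm
difference = 1.5873 − 0.48753 = 1.09977 mm

1.10 mm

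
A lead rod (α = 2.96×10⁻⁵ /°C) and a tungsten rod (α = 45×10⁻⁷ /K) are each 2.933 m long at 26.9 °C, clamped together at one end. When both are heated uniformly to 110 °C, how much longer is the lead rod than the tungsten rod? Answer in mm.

ΔT = 83.1 K
lead: ΔL = 2.96×10⁻⁵ × 2.933 m × 83.1 = 7.2145×10⁻³ m = 7.2145 mm
tungsten: ΔL = 45×10⁻⁷ × 2.933 m × 83.1 = 1.0968×10⁻³ m = 1.0968 mm
difference = 7.2145 − 1.0968 = 6.1177 mm

6.12 mm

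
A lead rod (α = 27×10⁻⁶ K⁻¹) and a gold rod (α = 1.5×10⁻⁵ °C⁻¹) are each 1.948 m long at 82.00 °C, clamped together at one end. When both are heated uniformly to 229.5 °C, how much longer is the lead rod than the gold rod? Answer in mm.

3.45 mm

ΔT = 147.50 K
lead: ΔL = 27×10⁻⁶ × 1.948 m × 147.50 = 7.7579×10⁻³ m = 7.7579 mm
gold: ΔL = 1.5×10⁻⁵ × 1.948 m × 147.50 = 4.3100×10⁻³ m = 4.3100 mm
difference = 7.7579 − 4.3100 = 3.4479 mm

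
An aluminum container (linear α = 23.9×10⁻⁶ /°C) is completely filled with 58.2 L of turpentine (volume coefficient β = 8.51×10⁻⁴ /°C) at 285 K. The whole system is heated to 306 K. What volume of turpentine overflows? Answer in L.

The container also expands: β_container ≈ 3α = 7.17×10⁻⁵ /K
Net overflow = V₀(β_liq − 3α_cont)ΔT
β − 3α = 8.51×10⁻⁴ − 7.17×10⁻⁵ = 7.793×10⁻⁴ /K; ΔT = 21 K
ΔV = 58.2 × 7.793×10⁻⁴ × 21 = 0.952 L

0.952 L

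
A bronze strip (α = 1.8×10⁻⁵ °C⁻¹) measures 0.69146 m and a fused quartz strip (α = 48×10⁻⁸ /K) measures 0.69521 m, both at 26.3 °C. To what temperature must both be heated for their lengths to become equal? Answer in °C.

T = 335.9 °C

L₁(1 + α₁ΔT) = L₂(1 + α₂ΔT) ⇒ ΔT = (L₂ − L₁)/(α₁L₁ − α₂L₂)
L₂ − L₁ = 0.69521 − 0.69146 = 3.75×10⁻³ m
α₁L₁ − α₂L₂ = 1.8×10⁻⁵×0.69146 − 48×10⁻⁸×0.69521 = 1.21125792×10⁻⁵ m/K
ΔT = 3.75×10⁻³ / 1.21125792×10⁻⁵ = 309.595 K
T = 26.3 + 309.595 = 335.895 °C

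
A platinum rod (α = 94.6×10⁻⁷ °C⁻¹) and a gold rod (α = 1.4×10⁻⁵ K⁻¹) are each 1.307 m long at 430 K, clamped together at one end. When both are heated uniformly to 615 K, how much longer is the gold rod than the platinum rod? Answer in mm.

1.10 mm

ΔT = 185 K
platinum: ΔL = 94.6×10⁻⁷ × 1.307 m × 185 = 2.2874×10⁻³ m = 2.2874 mm
gold: ΔL = 1.4×10⁻⁵ × 1.307 m × 185 = 3.3851×10⁻³ m = 3.3851 mm
difference = 3.3851 − 2.2874 = 1.0977 mm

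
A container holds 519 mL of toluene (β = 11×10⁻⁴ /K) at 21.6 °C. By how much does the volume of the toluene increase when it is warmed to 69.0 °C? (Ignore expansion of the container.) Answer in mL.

ΔV = 27.1 mL

|ΔT| = |69.0 − 21.6| = 47.4 K
ΔV = βV₀ΔT = (11×10⁻⁴)(519)(47.4) = 27.1 mL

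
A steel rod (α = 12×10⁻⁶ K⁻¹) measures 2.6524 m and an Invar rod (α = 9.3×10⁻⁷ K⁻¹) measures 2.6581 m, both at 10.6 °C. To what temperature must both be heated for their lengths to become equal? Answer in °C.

Equal length when α₁L₁ΔT − α₂L₂ΔT = L₂ − L₁ = 5.70×10⁻³ m
α₁L₁ = 3.18288×10⁻⁵, α₂L₂ = 2.472033×10⁻⁶ → Δ(αL) = 2.9356767×10⁻⁵ m/K
ΔT = 5.70×10⁻³ / 2.9356767×10⁻⁵ = 194.163 K, so T = 10.6 + 194.163 = 204.763 °C

T = 204.8 °C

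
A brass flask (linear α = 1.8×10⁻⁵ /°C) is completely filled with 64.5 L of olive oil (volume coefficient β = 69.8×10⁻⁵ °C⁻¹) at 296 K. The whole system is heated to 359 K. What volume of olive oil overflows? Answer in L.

The flask also expands: β_container ≈ 3α = 5.4×10⁻⁵ /K
Net overflow = V₀(β_liq − 3α_cont)ΔT
β − 3α = 6.98×10⁻⁴ − 5.4×10⁻⁵ = 6.44×10⁻⁴ /K; ΔT = 63 K
ΔV = 64.5 × 6.44×10⁻⁴ × 63 = 2.62 L

2.62 L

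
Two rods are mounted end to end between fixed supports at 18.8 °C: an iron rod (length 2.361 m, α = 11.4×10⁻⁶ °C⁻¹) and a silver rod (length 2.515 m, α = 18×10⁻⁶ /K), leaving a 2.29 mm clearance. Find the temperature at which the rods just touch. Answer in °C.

T = 50.5 °C

Gap closes when ΔL₁ + ΔL₂ = 2.29 mm = 2.29×10⁻³ m
(α₁L₁ + α₂L₂)ΔT = g
α₁L₁ + α₂L₂ = 11.4×10⁻⁶×2.361 + 18×10⁻⁶×2.515 = 7.21854×10⁻⁵ m/K
ΔT = 2.29×10⁻³ / 7.21854×10⁻⁵ = 31.724 K
T = 18.8 + 31.724 = 50.524 °C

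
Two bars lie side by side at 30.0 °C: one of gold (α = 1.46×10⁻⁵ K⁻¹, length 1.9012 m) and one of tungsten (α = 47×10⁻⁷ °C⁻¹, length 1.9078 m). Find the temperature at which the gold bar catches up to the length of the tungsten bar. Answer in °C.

Equal length when α₁L₁ΔT − α₂L₂ΔT = L₂ − L₁ = 6.60×10⁻³ m
α₁L₁ = 2.775752×10⁻⁵, α₂L₂ = 8.96666×10⁻⁶ → Δ(αL) = 1.879086×10⁻⁵ m/K
ΔT = 6.60×10⁻³ / 1.879086×10⁻⁵ = 351.235 K, so T = 30.0 + 351.235 = 381.235 °C

T = 381.2 °C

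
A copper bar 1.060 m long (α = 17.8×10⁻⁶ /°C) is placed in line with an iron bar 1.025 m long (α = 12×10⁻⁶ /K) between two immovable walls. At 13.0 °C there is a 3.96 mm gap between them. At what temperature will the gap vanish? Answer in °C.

T = 140 °C

Gap closes when ΔL₁ + ΔL₂ = 3.96 mm = 3.96×10⁻³ m
(α₁L₁ + α₂L₂)ΔT = g
α₁L₁ + α₂L₂ = 17.8×10⁻⁶×1.060 + 12×10⁻⁶×1.025 = 3.1168×10⁻⁵ m/K
ΔT = 3.96×10⁻³ / 3.1168×10⁻⁵ = 127.05 K
T = 13.0 + 127.05 = 140.05 °C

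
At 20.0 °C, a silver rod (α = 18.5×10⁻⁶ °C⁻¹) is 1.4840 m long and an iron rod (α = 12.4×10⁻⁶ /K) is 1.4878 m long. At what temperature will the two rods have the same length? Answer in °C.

T = 442.0 °C

L₁(1 + α₁ΔT) = L₂(1 + α₂ΔT) ⇒ ΔT = (L₂ − L₁)/(α₁L₁ − α₂L₂)
L₂ − L₁ = 1.4878 − 1.4840 = 3.80×10⁻³ m
α₁L₁ − α₂L₂ = 18.5×10⁻⁶×1.4840 − 12.4×10⁻⁶×1.4878 = 9.00528×10⁻⁶ m/K
ΔT = 3.80×10⁻³ / 9.00528×10⁻⁶ = 421.975 K
T = 20.0 + 421.975 = 441.975 °C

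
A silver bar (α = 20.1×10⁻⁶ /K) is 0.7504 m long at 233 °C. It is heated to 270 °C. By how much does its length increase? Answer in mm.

|ΔT| = |270 − 233| = 37 K
ΔL = αL₀ΔT = (20.1×10⁻⁶)(0.7504)(37) = 5.58×10⁻⁴ m

ΔL = 0.558 mm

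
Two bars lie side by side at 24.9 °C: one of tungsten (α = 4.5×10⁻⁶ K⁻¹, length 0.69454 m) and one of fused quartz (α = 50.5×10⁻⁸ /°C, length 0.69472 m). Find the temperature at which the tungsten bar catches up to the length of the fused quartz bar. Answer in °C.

L₁(1 + α₁ΔT) = L₂(1 + α₂ΔT) ⇒ ΔT = (L₂ − L₁)/(α₁L₁ − α₂L₂)
L₂ − L₁ = 0.69472 − 0.69454 = 1.80×10⁻⁴ m
α₁L₁ − α₂L₂ = 4.5×10⁻⁶×0.69454 − 50.5×10⁻⁸×0.69472 = 2.7745964×10⁻⁶ m/K
ΔT = 1.80×10⁻⁴ / 2.7745964×10⁻⁶ = 64.8743 K
T = 24.9 + 64.8743 = 89.7743 °C

T = 89.77 °C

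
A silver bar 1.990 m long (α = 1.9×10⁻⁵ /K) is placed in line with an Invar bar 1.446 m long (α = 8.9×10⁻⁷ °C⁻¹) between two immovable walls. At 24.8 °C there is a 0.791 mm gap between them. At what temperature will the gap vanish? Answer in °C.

Gap closes when ΔL₁ + ΔL₂ = 0.791 mm = 7.91×10⁻⁴ m
(α₁L₁ + α₂L₂)ΔT = g
α₁L₁ + α₂L₂ = 1.9×10⁻⁵×1.990 + 8.9×10⁻⁷×1.446 = 3.909694×10⁻⁵ m/K
ΔT = 7.91×10⁻⁴ / 3.909694×10⁻⁵ = 20.232 K
T = 24.8 + 20.232 = 45.032 °C

T = 45.0 °C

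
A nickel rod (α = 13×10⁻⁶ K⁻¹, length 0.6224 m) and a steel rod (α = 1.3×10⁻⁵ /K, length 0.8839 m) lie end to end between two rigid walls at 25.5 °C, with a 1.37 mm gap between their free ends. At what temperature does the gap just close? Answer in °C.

T = 95.5 °C

α₁L₁ = 8.0912×10⁻⁶ m/K, α₂L₂ = 1.14907×10⁻⁵ m/K → total 1.95819×10⁻⁵ m/K
ΔT = g/(α₁L₁+α₂L₂) = 1.37×10⁻³ / 1.95819×10⁻⁵ = 69.963 K
T = 25.5 + 69.963 = 95.463 °C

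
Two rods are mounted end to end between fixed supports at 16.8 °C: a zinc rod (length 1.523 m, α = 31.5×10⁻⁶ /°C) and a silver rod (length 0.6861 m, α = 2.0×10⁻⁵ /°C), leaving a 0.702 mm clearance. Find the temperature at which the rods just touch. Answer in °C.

α₁L₁ = 4.79745×10⁻⁵ m/K, α₂L₂ = 1.3722×10⁻⁵ m/K → total 6.16965×10⁻⁵ m/K
ΔT = g/(α₁L₁+α₂L₂) = 7.02×10⁻⁴ / 6.16965×10⁻⁵ = 11.378 K
T = 16.8 + 11.378 = 28.178 °C

T = 28.2 °C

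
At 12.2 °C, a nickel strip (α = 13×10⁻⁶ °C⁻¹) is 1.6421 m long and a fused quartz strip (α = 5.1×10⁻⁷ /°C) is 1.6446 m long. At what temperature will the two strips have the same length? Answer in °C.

T = 134.1 °C

Equal length when α₁L₁ΔT − α₂L₂ΔT = L₂ − L₁ = 2.50×10⁻³ m
α₁L₁ = 2.13473×10⁻⁵, α₂L₂ = 8.38746×10⁻⁷ → Δ(αL) = 2.0508554×10⁻⁵ m/K
ΔT = 2.50×10⁻³ / 2.0508554×10⁻⁵ = 121.900 K, so T = 12.2 + 121.900 = 134.100 °C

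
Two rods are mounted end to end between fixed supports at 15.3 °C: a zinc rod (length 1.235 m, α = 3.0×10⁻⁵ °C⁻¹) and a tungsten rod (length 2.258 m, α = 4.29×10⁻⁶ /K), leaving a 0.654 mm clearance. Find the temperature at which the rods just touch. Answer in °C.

T = 29.3 °C

α₁L₁ = 3.705×10⁻⁵ m/K, α₂L₂ = 9.68682×10⁻⁶ m/K → total 4.673682×10⁻⁵ m/K
ΔT = g/(α₁L₁+α₂L₂) = 6.54×10⁻⁴ / 4.673682×10⁻⁵ = 13.993 K
T = 15.3 + 13.993 = 29.293 °C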